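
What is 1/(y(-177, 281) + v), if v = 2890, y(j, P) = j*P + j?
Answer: -1/47024 ≈ -2.1266e-5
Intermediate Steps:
y(j, P) = j + P*j (y(j, P) = P*j + j = j + P*j)
1/(y(-177, 281) + v) = 1/(-177*(1 + 281) + 2890) = 1/(-177*282 + 2890) = 1/(-49914 + 2890) = 1/(-47024) = -1/47024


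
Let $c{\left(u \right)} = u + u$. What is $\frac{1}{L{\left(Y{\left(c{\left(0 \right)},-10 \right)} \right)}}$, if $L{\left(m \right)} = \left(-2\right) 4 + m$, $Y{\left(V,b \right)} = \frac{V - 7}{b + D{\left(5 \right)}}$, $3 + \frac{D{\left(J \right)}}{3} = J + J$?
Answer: $- \frac{11}{95} \approx -0.11579$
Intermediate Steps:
$c{\left(u \right)} = 2 u$
$D{\left(J \right)} = -9 + 6 J$ ($D{\left(J \right)} = -9 + 3 \left(J + J\right) = -9 + 3 \cdot 2 J = -9 + 6 J$)
$Y{\left(V,b \right)} = \frac{-7 + V}{21 + b}$ ($Y{\left(V,b \right)} = \frac{V - 7}{b + \left(-9 + 6 \cdot 5\right)} = \frac{-7 + V}{b + \left(-9 + 30\right)} = \frac{-7 + V}{b + 21} = \frac{-7 + V}{21 + b}$)
$L{\left(m \right)} = -8 + m$
$\frac{1}{L{\left(Y{\left(c{\left(0 \right)},-10 \right)} \right)}} = \frac{1}{-8 + \frac{-7 + 2 \cdot 0}{21 - 10}} = \frac{1}{-8 + \frac{-7 + 0}{11}} = \frac{1}{-8 + \frac{1}{11} \left(-7\right)} = \frac{1}{-8 - \frac{7}{11}} = \frac{1}{- \frac{95}{11}} = - \frac{11}{95}$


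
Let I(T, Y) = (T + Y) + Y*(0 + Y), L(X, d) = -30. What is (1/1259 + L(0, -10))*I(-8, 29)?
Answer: -32556878/1259 ≈ -25859.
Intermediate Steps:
I(T, Y) = T + Y + Y**2 (I(T, Y) = (T + Y) + Y*Y = (T + Y) + Y**2 = T + Y + Y**2)
(1/1259 + L(0, -10))*I(-8, 29) = (1/1259 - 30)*(-8 + 29 + 29**2) = (1/1259 - 30)*(-8 + 29 + 841) = -37769/1259*862 = -32556878/1259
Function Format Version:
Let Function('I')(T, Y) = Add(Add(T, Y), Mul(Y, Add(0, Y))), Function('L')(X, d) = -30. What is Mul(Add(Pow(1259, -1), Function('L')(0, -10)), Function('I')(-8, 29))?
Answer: Rational(-32556878, 1259) ≈ -25859.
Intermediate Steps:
Function('I')(T, Y) = Add(T, Y, Pow(Y, 2)) (Function('I')(T, Y) = Add(Add(T, Y), Mul(Y, Y)) = Add(Add(T, Y), Pow(Y, 2)) = Add(T, Y, Pow(Y, 2)))
Mul(Add(Pow(1259, -1), Function('L')(0, -10)), Function('I')(-8, 29)) = Mul(Add(Pow(1259, -1), -30), Add(-8, 29, Pow(29, 2))) = Mul(Add(Rational(1, 1259), -30), Add(-8, 29, 841)) = Mul(Rational(-37769, 1259), 862) = Rational(-32556878, 1259)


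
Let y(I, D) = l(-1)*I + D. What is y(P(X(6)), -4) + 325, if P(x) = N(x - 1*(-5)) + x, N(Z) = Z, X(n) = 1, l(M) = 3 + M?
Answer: 335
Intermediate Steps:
P(x) = 5 + 2*x (P(x) = (x - 1*(-5)) + x = (x + 5) + x = (5 + x) + x = 5 + 2*x)
y(I, D) = D + 2*I (y(I, D) = (3 - 1)*I + D = 2*I + D = D + 2*I)
y(P(X(6)), -4) + 325 = (-4 + 2*(5 + 2*1)) + 325 = (-4 + 2*(5 + 2)) + 325 = (-4 + 2*7) + 325 = (-4 + 14) + 325 = 10 + 325 = 335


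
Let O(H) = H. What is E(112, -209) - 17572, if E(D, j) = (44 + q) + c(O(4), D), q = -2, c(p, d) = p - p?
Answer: -17530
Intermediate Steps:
c(p, d) = 0
E(D, j) = 42 (E(D, j) = (44 - 2) + 0 = 42 + 0 = 42)
E(112, -209) - 17572 = 42 - 17572 = -17530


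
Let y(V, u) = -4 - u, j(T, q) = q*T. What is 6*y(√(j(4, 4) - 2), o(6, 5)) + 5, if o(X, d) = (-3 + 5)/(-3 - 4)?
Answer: -121/7 ≈ -17.286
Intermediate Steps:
j(T, q) = T*q
o(X, d) = -2/7 (o(X, d) = 2/(-7) = 2*(-⅐) = -2/7)
6*y(√(j(4, 4) - 2), o(6, 5)) + 5 = 6*(-4 - 1*(-2/7)) + 5 = 6*(-4 + 2/7) + 5 = 6*(-26/7) + 5 = -156/7 + 5 = -121/7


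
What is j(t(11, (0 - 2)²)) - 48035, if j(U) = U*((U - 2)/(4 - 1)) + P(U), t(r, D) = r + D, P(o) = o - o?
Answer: -47970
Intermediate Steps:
P(o) = 0
t(r, D) = D + r
j(U) = U*(-⅔ + U/3) (j(U) = U*((U - 2)/(4 - 1)) + 0 = U*((-2 + U)/3) + 0 = U*((-2 + U)*(⅓)) + 0 = U*(-⅔ + U/3) + 0 = U*(-⅔ + U/3))
j(t(11, (0 - 2)²)) - 48035 = ((0 - 2)² + 11)*(-2 + ((0 - 2)² + 11))/3 - 48035 = ((-2)² + 11)*(-2 + ((-2)² + 11))/3 - 48035 = (4 + 11)*(-2 + (4 + 11))/3 - 48035 = (⅓)*15*(-2 + 15) - 48035 = (⅓)*15*13 - 48035 = 65 - 48035 = -47970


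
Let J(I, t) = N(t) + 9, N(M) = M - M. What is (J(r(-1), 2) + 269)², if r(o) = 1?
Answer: 77284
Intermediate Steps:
N(M) = 0
J(I, t) = 9 (J(I, t) = 0 + 9 = 9)
(J(r(-1), 2) + 269)² = (9 + 269)² = 278² = 77284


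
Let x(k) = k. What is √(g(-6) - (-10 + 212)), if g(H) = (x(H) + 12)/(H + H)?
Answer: 9*I*√10/2 ≈ 14.23*I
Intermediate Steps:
g(H) = (12 + H)/(2*H) (g(H) = (H + 12)/(H + H) = (12 + H)/((2*H)) = (12 + H)*(1/(2*H)) = (12 + H)/(2*H))
√(g(-6) - (-10 + 212)) = √((½)*(12 - 6)/(-6) - (-10 + 212)) = √((½)*(-⅙)*6 - 1*202) = √(-½ - 202) = √(-405/2) = 9*I*√10/2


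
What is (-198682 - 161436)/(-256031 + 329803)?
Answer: -180059/36886 ≈ -4.8815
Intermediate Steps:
(-198682 - 161436)/(-256031 + 329803) = -360118/73772 = -360118*1/73772 = -180059/36886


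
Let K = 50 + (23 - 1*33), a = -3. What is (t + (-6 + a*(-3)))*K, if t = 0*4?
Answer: 120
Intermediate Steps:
t = 0
K = 40 (K = 50 + (23 - 33) = 50 - 10 = 40)
(t + (-6 + a*(-3)))*K = (0 + (-6 - 3*(-3)))*40 = (0 + (-6 + 9))*40 = (0 + 3)*40 = 3*40 = 120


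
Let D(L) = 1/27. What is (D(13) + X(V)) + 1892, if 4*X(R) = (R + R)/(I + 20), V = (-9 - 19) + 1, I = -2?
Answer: 204259/108 ≈ 1891.3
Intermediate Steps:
V = -27 (V = -28 + 1 = -27)
X(R) = R/36 (X(R) = ((R + R)/(-2 + 20))/4 = ((2*R)/18)/4 = ((2*R)*(1/18))/4 = (R/9)/4 = R/36)
D(L) = 1/27
(D(13) + X(V)) + 1892 = (1/27 + (1/36)*(-27)) + 1892 = (1/27 - ¾) + 1892 = -77/108 + 1892 = 204259/108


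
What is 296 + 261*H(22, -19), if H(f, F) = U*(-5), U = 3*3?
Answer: -11449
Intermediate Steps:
U = 9
H(f, F) = -45 (H(f, F) = 9*(-5) = -45)
296 + 261*H(22, -19) = 296 + 261*(-45) = 296 - 11745 = -11449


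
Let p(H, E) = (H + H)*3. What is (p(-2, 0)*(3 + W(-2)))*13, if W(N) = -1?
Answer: -312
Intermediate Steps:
p(H, E) = 6*H (p(H, E) = (2*H)*3 = 6*H)
(p(-2, 0)*(3 + W(-2)))*13 = ((6*(-2))*(3 - 1))*13 = -12*2*13 = -24*13 = -312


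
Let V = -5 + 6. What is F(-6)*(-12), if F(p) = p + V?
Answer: 60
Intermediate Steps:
V = 1
F(p) = 1 + p (F(p) = p + 1 = 1 + p)
F(-6)*(-12) = (1 - 6)*(-12) = -5*(-12) = 60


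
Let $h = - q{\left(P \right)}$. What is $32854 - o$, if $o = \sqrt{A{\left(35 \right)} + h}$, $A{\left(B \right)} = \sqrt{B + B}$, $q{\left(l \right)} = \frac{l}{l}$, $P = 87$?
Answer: $32854 - \sqrt{-1 + \sqrt{70}} \approx 32851.0$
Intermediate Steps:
$q{\left(l \right)} = 1$
$A{\left(B \right)} = \sqrt{2} \sqrt{B}$ ($A{\left(B \right)} = \sqrt{2 B} = \sqrt{2} \sqrt{B}$)
$h = -1$ ($h = \left(-1\right) 1 = -1$)
$o = \sqrt{-1 + \sqrt{70}}$ ($o = \sqrt{\sqrt{2} \sqrt{35} - 1} = \sqrt{\sqrt{70} - 1} = \sqrt{-1 + \sqrt{70}} \approx 2.7141$)
$32854 - o = 32854 - \sqrt{-1 + \sqrt{70}}$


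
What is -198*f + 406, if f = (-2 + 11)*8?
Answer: -13850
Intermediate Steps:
f = 72 (f = 9*8 = 72)
-198*f + 406 = -198*72 + 406 = -14256 + 406 = -13850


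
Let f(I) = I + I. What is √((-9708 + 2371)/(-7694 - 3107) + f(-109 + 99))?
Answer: 3*I*√250442787/10801 ≈ 4.3955*I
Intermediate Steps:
f(I) = 2*I
√((-9708 + 2371)/(-7694 - 3107) + f(-109 + 99)) = √((-9708 + 2371)/(-7694 - 3107) + 2*(-109 + 99)) = √(-7337/(-10801) + 2*(-10)) = √(-7337*(-1/10801) - 20) = √(7337/10801 - 20) = √(-208683/10801) = 3*I*√250442787/10801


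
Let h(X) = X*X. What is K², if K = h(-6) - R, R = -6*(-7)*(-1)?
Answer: 6084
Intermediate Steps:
h(X) = X²
R = -42 (R = 42*(-1) = -42)
K = 78 (K = (-6)² - 1*(-42) = 36 + 42 = 78)
K² = 78² = 6084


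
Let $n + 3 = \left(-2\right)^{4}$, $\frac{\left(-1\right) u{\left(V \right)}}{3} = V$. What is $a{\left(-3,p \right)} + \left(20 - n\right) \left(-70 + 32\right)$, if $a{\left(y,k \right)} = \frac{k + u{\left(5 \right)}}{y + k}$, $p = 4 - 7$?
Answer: $-263$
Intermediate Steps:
$u{\left(V \right)} = - 3 V$
$p = -3$ ($p = 4 - 7 = -3$)
$a{\left(y,k \right)} = \frac{-15 + k}{k + y}$ ($a{\left(y,k \right)} = \frac{k - 15}{y + k} = \frac{k - 15}{k + y} = \frac{-15 + k}{k + y}$)
$n = 13$ ($n = -3 + \left(-2\right)^{4} = -3 + 16 = 13$)
$a{\left(-3,p \right)} + \left(20 - n\right) \left(-70 + 32\right) = \frac{-15 - 3}{-3 - 3} + \left(20 - 13\right) \left(-70 + 32\right) = \frac{1}{-6} \left(-18\right) + \left(20 - 13\right) \left(-38\right) = \left(- \frac{1}{6}\right) \left(-18\right) + 7 \left(-38\right) = 3 - 266 = -263$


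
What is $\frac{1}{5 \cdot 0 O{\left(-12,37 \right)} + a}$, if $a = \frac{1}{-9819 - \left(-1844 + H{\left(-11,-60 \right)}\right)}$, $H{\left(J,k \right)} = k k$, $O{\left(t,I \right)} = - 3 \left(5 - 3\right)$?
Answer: $-11575$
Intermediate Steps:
$O{\left(t,I \right)} = -6$ ($O{\left(t,I \right)} = \left(-3\right) 2 = -6$)
$H{\left(J,k \right)} = k^{2}$
$a = - \frac{1}{11575}$ ($a = \frac{1}{-9819 + \left(1844 - \left(-60\right)^{2}\right)} = \frac{1}{-9819 + \left(1844 - 3600\right)} = \frac{1}{-9819 - 1756} = \frac{1}{-11575} = - \frac{1}{11575} \approx -8.6393 \cdot 10^{-5}$)
$\frac{1}{5 \cdot 0 O{\left(-12,37 \right)} + a} = \frac{1}{5 \cdot 0 \left(-6\right) - \frac{1}{11575}} = \frac{1}{0 \left(-6\right) - \frac{1}{11575}} = \frac{1}{0 - \frac{1}{11575}} = \frac{1}{- \frac{1}{11575}} = -11575$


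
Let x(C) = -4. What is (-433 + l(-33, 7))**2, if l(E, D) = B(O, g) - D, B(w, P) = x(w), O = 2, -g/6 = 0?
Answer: 197136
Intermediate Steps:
g = 0 (g = -6*0 = 0)
B(w, P) = -4
l(E, D) = -4 - D
(-433 + l(-33, 7))**2 = (-433 + (-4 - 1*7))**2 = (-433 + (-4 - 7))**2 = (-433 - 11)**2 = (-444)**2 = 197136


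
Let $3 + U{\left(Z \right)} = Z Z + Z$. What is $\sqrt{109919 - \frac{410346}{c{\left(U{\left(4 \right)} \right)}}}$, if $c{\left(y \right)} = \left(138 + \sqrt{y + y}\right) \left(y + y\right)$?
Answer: $\frac{\sqrt{15156753 + 109919 \sqrt{34}}}{\sqrt{138 + \sqrt{34}}} \approx 331.41$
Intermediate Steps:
$U{\left(Z \right)} = -3 + Z + Z^{2}$ ($U{\left(Z \right)} = -3 + \left(Z Z + Z\right) = -3 + \left(Z^{2} + Z\right) = -3 + \left(Z + Z^{2}\right) = -3 + Z + Z^{2}$)
$c{\left(y \right)} = 2 y \left(138 + \sqrt{2} \sqrt{y}\right)$ ($c{\left(y \right)} = \left(138 + \sqrt{2 y}\right) 2 y = \left(138 + \sqrt{2} \sqrt{y}\right) 2 y = 2 y \left(138 + \sqrt{2} \sqrt{y}\right)$)
$\sqrt{109919 - \frac{410346}{c{\left(U{\left(4 \right)} \right)}}} = \sqrt{109919 - \frac{410346}{276 \left(-3 + 4 + 4^{2}\right) + 2 \sqrt{2} \left(-3 + 4 + 4^{2}\right)^{\frac{3}{2}}}} = \sqrt{109919 - \frac{410346}{276 \left(-3 + 4 + 16\right) + 2 \sqrt{2} \left(-3 + 4 + 16\right)^{\frac{3}{2}}}} = \sqrt{109919 - \frac{410346}{276 \cdot 17 + 2 \sqrt{2} \cdot 17^{\frac{3}{2}}}} = \sqrt{109919 - \frac{410346}{4692 + 2 \sqrt{2} \cdot 17 \sqrt{17}}} = \sqrt{109919 - \frac{410346}{4692 + 34 \sqrt{34}}}$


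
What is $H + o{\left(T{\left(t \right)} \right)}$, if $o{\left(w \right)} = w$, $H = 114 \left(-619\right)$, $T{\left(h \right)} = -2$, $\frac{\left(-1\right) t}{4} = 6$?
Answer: $-70568$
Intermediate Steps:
$t = -24$ ($t = \left(-4\right) 6 = -24$)
$H = -70566$
$H + o{\left(T{\left(t \right)} \right)} = -70566 - 2 = -70568$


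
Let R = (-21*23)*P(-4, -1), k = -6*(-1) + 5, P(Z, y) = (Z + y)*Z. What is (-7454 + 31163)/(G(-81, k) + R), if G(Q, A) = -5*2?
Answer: -23709/9670 ≈ -2.4518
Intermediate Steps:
P(Z, y) = Z*(Z + y)
k = 11 (k = 6 + 5 = 11)
R = -9660 (R = (-21*23)*(-4*(-4 - 1)) = -(-1932)*(-5) = -483*20 = -9660)
G(Q, A) = -10
(-7454 + 31163)/(G(-81, k) + R) = (-7454 + 31163)/(-10 - 9660) = 23709/(-9670) = 23709*(-1/9670) = -23709/9670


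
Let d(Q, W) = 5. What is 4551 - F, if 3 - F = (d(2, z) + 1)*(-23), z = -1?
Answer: 4410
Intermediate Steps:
F = 141 (F = 3 - (5 + 1)*(-23) = 3 - 6*(-23) = 3 - 1*(-138) = 3 + 138 = 141)
4551 - F = 4551 - 1*141 = 4551 - 141 = 4410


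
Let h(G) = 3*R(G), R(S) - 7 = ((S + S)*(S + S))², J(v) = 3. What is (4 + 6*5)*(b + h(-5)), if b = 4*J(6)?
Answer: 1021122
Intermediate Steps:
R(S) = 7 + 16*S⁴ (R(S) = 7 + ((S + S)*(S + S))² = 7 + ((2*S)*(2*S))² = 7 + (4*S²)² = 7 + 16*S⁴)
b = 12 (b = 4*3 = 12)
h(G) = 21 + 48*G⁴ (h(G) = 3*(7 + 16*G⁴) = 21 + 48*G⁴)
(4 + 6*5)*(b + h(-5)) = (4 + 6*5)*(12 + (21 + 48*(-5)⁴)) = (4 + 30)*(12 + (21 + 48*625)) = 34*(12 + (21 + 30000)) = 34*(12 + 30021) = 34*30033 = 1021122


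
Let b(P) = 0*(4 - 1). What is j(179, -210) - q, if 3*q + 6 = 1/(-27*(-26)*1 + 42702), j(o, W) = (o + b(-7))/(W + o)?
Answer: -15234835/4036572 ≈ -3.7742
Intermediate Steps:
b(P) = 0 (b(P) = 0*3 = 0)
j(o, W) = o/(W + o) (j(o, W) = (o + 0)/(W + o) = o/(W + o))
q = -260423/130212 (q = -2 + 1/(3*(-27*(-26)*1 + 42702)) = -2 + 1/(3*(702*1 + 42702)) = -2 + 1/(3*(702 + 42702)) = -2 + (⅓)/43404 = -2 + (⅓)*(1/43404) = -2 + 1/130212 = -260423/130212 ≈ -2.0000)
j(179, -210) - q = 179/(-210 + 179) - 1*(-260423/130212) = 179/(-31) + 260423/130212 = 179*(-1/31) + 260423/130212 = -179/31 + 260423/130212 = -15234835/4036572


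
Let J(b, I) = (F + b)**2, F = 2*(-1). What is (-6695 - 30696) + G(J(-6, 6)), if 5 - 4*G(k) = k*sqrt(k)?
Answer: -150071/4 ≈ -37518.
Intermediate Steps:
F = -2
J(b, I) = (-2 + b)**2
G(k) = 5/4 - k**(3/2)/4 (G(k) = 5/4 - k*sqrt(k)/4 = 5/4 - k**(3/2)/4)
(-6695 - 30696) + G(J(-6, 6)) = (-6695 - 30696) + (5/4 - ((-2 - 6)**2)**(3/2)/4) = -37391 + (5/4 - ((-8)**2)**(3/2)/4) = -37391 + (5/4 - 64**(3/2)/4) = -37391 + (5/4 - 1/4*512) = -37391 + (5/4 - 128) = -37391 - 507/4 = -150071/4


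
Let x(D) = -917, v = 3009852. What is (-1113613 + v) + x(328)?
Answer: 1895322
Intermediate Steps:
(-1113613 + v) + x(328) = (-1113613 + 3009852) - 917 = 1896239 - 917 = 1895322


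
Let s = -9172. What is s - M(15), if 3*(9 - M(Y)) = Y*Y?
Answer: -9106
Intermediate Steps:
M(Y) = 9 - Y²/3 (M(Y) = 9 - Y*Y/3 = 9 - Y²/3)
s - M(15) = -9172 - (9 - ⅓*15²) = -9172 - (9 - ⅓*225) = -9172 - (9 - 75) = -9172 - 1*(-66) = -9172 + 66 = -9106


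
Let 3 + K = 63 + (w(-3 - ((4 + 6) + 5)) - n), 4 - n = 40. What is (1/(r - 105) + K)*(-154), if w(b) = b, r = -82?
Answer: -204190/17 ≈ -12011.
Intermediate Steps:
n = -36 (n = 4 - 1*40 = 4 - 40 = -36)
K = 78 (K = -3 + (63 + ((-3 - ((4 + 6) + 5)) - 1*(-36))) = -3 + (63 + ((-3 - (10 + 5)) + 36)) = -3 + (63 + ((-3 - 1*15) + 36)) = -3 + (63 + ((-3 - 15) + 36)) = -3 + (63 + (-18 + 36)) = -3 + (63 + 18) = -3 + 81 = 78)
(1/(r - 105) + K)*(-154) = (1/(-82 - 105) + 78)*(-154) = (1/(-187) + 78)*(-154) = (-1/187 + 78)*(-154) = (14585/187)*(-154) = -204190/17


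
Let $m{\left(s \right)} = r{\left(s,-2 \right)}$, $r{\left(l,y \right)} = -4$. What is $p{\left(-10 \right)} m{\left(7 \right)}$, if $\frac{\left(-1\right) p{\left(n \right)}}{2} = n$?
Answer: $-80$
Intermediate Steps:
$p{\left(n \right)} = - 2 n$
$m{\left(s \right)} = -4$
$p{\left(-10 \right)} m{\left(7 \right)} = \left(-2\right) \left(-10\right) \left(-4\right) = 20 \left(-4\right) = -80$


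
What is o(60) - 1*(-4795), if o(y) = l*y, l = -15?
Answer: 3895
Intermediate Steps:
o(y) = -15*y
o(60) - 1*(-4795) = -15*60 - 1*(-4795) = -900 + 4795 = 3895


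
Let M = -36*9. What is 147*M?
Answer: -47628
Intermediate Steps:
M = -324
147*M = 147*(-324) = -47628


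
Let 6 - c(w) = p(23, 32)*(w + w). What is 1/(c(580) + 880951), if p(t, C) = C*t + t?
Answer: 1/517 ≈ 0.0019342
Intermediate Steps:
p(t, C) = t + C*t
c(w) = 6 - 1518*w (c(w) = 6 - 23*(1 + 32)*(w + w) = 6 - 23*33*2*w = 6 - 759*2*w = 6 - 1518*w)
1/(c(580) + 880951) = 1/((6 - 1518*580) + 880951) = 1/((6 - 880440) + 880951) = 1/(-880434 + 880951) = 1/517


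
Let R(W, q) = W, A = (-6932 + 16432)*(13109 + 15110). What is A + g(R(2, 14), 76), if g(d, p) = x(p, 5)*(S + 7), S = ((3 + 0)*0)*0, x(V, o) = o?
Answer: 268080535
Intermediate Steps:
A = 268080500 (A = 9500*28219 = 268080500)
S = 0 (S = (3*0)*0 = 0*0 = 0)
g(d, p) = 35 (g(d, p) = 5*(0 + 7) = 5*7 = 35)
A + g(R(2, 14), 76) = 268080500 + 35 = 268080535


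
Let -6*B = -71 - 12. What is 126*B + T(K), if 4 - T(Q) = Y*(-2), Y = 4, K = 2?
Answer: 1755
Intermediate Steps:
B = 83/6 (B = -(-71 - 12)/6 = -⅙*(-83) = 83/6 ≈ 13.833)
T(Q) = 12 (T(Q) = 4 - 4*(-2) = 4 - 1*(-8) = 4 + 8 = 12)
126*B + T(K) = 126*(83/6) + 12 = 1743 + 12 = 1755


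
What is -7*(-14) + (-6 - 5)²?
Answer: 219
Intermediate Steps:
-7*(-14) + (-6 - 5)² = 98 + (-11)² = 98 + 121 = 219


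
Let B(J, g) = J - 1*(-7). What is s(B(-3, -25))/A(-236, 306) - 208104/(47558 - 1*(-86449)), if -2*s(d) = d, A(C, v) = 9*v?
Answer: -95564405/61509213 ≈ -1.5537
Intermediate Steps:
B(J, g) = 7 + J (B(J, g) = J + 7 = 7 + J)
s(d) = -d/2
s(B(-3, -25))/A(-236, 306) - 208104/(47558 - 1*(-86449)) = (-(7 - 3)/2)/((9*306)) - 208104/(47558 - 1*(-86449)) = -½*4/2754 - 208104/(47558 + 86449) = -2*1/2754 - 208104/134007 = -1/1377 - 208104*1/134007 = -1/1377 - 69368/44669 = -95564405/61509213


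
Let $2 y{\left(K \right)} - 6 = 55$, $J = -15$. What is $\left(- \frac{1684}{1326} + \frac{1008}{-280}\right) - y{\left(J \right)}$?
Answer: $- \frac{234503}{6630} \approx -35.37$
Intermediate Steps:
$y{\left(K \right)} = \frac{61}{2}$ ($y{\left(K \right)} = 3 + \frac{1}{2} \cdot 55 = 3 + \frac{55}{2} = \frac{61}{2}$)
$\left(- \frac{1684}{1326} + \frac{1008}{-280}\right) - y{\left(J \right)} = \left(- \frac{1684}{1326} + \frac{1008}{-280}\right) - \frac{61}{2} = \left(\left(-1684\right) \frac{1}{1326} + 1008 \left(- \frac{1}{280}\right)\right) - \frac{61}{2} = \left(- \frac{842}{663} - \frac{18}{5}\right) - \frac{61}{2} = - \frac{16144}{3315} - \frac{61}{2} = - \frac{234503}{6630}$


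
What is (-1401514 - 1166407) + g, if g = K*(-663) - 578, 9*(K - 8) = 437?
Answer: -7817986/3 ≈ -2.6060e+6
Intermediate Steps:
K = 509/9 (K = 8 + (1/9)*437 = 8 + 437/9 = 509/9 ≈ 56.556)
g = -114223/3 (g = (509/9)*(-663) - 578 = -112489/3 - 578 = -114223/3 ≈ -38074.)
(-1401514 - 1166407) + g = (-1401514 - 1166407) - 114223/3 = -2567921 - 114223/3 = -7817986/3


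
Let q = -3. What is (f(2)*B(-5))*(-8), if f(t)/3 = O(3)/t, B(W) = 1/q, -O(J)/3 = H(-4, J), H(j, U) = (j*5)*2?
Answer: 480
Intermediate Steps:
H(j, U) = 10*j (H(j, U) = (5*j)*2 = 10*j)
O(J) = 120 (O(J) = -30*(-4) = -3*(-40) = 120)
B(W) = -⅓ (B(W) = 1/(-3) = -⅓)
f(t) = 360/t (f(t) = 3*(120/t) = 360/t)
(f(2)*B(-5))*(-8) = ((360/2)*(-⅓))*(-8) = ((360*(½))*(-⅓))*(-8) = (180*(-⅓))*(-8) = -60*(-8) = 480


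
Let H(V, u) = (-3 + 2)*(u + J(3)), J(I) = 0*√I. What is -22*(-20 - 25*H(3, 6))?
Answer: -2860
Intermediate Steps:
J(I) = 0
H(V, u) = -u (H(V, u) = (-3 + 2)*(u + 0) = -u)
-22*(-20 - 25*H(3, 6)) = -22*(-20 - (-25)*6) = -22*(-20 - 25*(-6)) = -22*(-20 + 150) = -22*130 = -2860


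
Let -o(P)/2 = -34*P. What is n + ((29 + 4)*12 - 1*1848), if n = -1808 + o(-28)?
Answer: -5164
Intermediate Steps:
o(P) = 68*P (o(P) = -(-68)*P = 68*P)
n = -3712 (n = -1808 + 68*(-28) = -1808 - 1904 = -3712)
n + ((29 + 4)*12 - 1*1848) = -3712 + ((29 + 4)*12 - 1*1848) = -3712 + (33*12 - 1848) = -3712 + (396 - 1848) = -3712 - 1452 = -5164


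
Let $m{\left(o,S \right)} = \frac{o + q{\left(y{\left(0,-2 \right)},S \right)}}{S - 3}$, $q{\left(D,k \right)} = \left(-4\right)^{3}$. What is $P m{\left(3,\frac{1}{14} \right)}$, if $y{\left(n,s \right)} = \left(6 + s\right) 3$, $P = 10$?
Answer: $\frac{8540}{41} \approx 208.29$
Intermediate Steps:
$y{\left(n,s \right)} = 18 + 3 s$
$q{\left(D,k \right)} = -64$
$m{\left(o,S \right)} = \frac{-64 + o}{-3 + S}$ ($m{\left(o,S \right)} = \frac{o - 64}{S - 3} = \frac{-64 + o}{-3 + S}$)
$P m{\left(3,\frac{1}{14} \right)} = 10 \frac{-64 + 3}{-3 + \frac{1}{14}} = 10 \frac{1}{-3 + \frac{1}{14}} \left(-61\right) = 10 \frac{1}{- \frac{41}{14}} \left(-61\right) = 10 \left(\left(- \frac{14}{41}\right) \left(-61\right)\right) = 10 \cdot \frac{854}{41} = \frac{8540}{41}$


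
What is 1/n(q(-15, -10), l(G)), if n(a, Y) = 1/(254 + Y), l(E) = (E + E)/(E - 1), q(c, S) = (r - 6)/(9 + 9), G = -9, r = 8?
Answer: 1279/5 ≈ 255.80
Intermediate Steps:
q(c, S) = ⅑ (q(c, S) = (8 - 6)/(9 + 9) = 2/18 = 2*(1/18) = ⅑)
l(E) = 2*E/(-1 + E) (l(E) = (2*E)/(-1 + E) = 2*E/(-1 + E))
1/n(q(-15, -10), l(G)) = 1/(1/(254 + 2*(-9)/(-1 - 9))) = 1/(1/(254 + 2*(-9)/(-10))) = 1/(1/(254 + 2*(-9)*(-⅒))) = 1/(1/(254 + 9/5)) = 1/(1/(1279/5)) = 1/(5/1279) = 1279/5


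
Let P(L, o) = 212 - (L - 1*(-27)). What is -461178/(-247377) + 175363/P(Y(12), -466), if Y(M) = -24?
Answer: 14492386351/17233931 ≈ 840.92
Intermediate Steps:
P(L, o) = 185 - L (P(L, o) = 212 - (L + 27) = 212 - (27 + L) = 212 + (-27 - L) = 185 - L)
-461178/(-247377) + 175363/P(Y(12), -466) = -461178/(-247377) + 175363/(185 - 1*(-24)) = -461178*(-1/247377) + 175363/(185 + 24) = 153726/82459 + 175363/209 = 14492386351/17233931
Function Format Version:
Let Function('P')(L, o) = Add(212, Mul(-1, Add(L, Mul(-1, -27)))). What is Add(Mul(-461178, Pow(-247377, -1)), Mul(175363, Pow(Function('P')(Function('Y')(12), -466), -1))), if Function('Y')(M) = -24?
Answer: Rational(14492386351, 17233931) ≈ 840.92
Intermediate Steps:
Function('P')(L, o) = Add(185, Mul(-1, L)) (Function('P')(L, o) = Add(212, Mul(-1, Add(L, 27))) = Add(212, Mul(-1, Add(27, L))) = Add(212, Add(-27, Mul(-1, L))) = Add(185, Mul(-1, L)))
Add(Mul(-461178, Pow(-247377, -1)), Mul(175363, Pow(Function('P')(Function('Y')(12), -466), -1))) = Add(Mul(-461178, Pow(-247377, -1)), Mul(175363, Pow(Add(185, Mul(-1, -24)), -1))) = Add(Mul(-461178, Rational(-1, 247377)), Mul(175363, Pow(Add(185, 24), -1))) = Add(Rational(153726, 82459), Mul(175363, Pow(209, -1))) = Add(Rational(153726, 82459), Mul(175363, Rational(1, 209))) = Add(Rational(153726, 82459), Rational(175363, 209)) = Rational(14492386351, 17233931)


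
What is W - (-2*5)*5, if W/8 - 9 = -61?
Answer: -366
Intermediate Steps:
W = -416 (W = 72 + 8*(-61) = 72 - 488 = -416)
W - (-2*5)*5 = -416 - (-2*5)*5 = -416 - (-10)*5 = -416 - 1*(-50) = -416 + 50 = -366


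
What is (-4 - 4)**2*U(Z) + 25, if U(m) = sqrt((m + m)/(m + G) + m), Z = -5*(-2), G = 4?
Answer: 25 + 256*sqrt(35)/7 ≈ 241.36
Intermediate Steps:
Z = 10
U(m) = sqrt(m + 2*m/(4 + m)) (U(m) = sqrt((m + m)/(m + 4) + m) = sqrt((2*m)/(4 + m) + m) = sqrt(2*m/(4 + m) + m) = sqrt(m + 2*m/(4 + m)))
(-4 - 4)**2*U(Z) + 25 = (-4 - 4)**2*sqrt(10*(6 + 10)/(4 + 10)) + 25 = (-8)**2*sqrt(10*16/14) + 25 = 64*sqrt(10*(1/14)*16) + 25 = 64*sqrt(80/7) + 25 = 64*(4*sqrt(35)/7) + 25 = 256*sqrt(35)/7 + 25 = 25 + 256*sqrt(35)/7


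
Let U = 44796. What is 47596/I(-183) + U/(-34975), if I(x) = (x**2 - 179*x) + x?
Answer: -1294688048/2310553425 ≈ -0.56034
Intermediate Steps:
I(x) = x**2 - 178*x
47596/I(-183) + U/(-34975) = 47596/((-183*(-178 - 183))) + 44796/(-34975) = 47596/((-183*(-361))) + 44796*(-1/34975) = 47596/66063 - 44796/34975 = -1294688048/2310553425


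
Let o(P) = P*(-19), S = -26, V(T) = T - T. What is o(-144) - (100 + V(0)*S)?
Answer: 2636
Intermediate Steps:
V(T) = 0
o(P) = -19*P
o(-144) - (100 + V(0)*S) = -19*(-144) - (100 + 0*(-26)) = 2736 - (100 + 0) = 2736 - 1*100 = 2736 - 100 = 2636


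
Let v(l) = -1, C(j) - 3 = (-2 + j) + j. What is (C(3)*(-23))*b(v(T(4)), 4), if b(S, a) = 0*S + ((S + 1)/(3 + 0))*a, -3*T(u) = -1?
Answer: 0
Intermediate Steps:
C(j) = 1 + 2*j (C(j) = 3 + ((-2 + j) + j) = 3 + (-2 + 2*j) = 1 + 2*j)
T(u) = 1/3 (T(u) = -1/3*(-1) = 1/3)
b(S, a) = a*(1/3 + S/3) (b(S, a) = 0 + ((1 + S)/3)*a = 0 + ((1 + S)*(1/3))*a = 0 + (1/3 + S/3)*a = 0 + a*(1/3 + S/3) = a*(1/3 + S/3))
(C(3)*(-23))*b(v(T(4)), 4) = ((1 + 2*3)*(-23))*((1/3)*4*(1 - 1)) = ((1 + 6)*(-23))*((1/3)*4*0) = (7*(-23))*0 = -161*0 = 0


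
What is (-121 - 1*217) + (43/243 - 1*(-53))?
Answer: -69212/243 ≈ -284.82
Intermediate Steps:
(-121 - 1*217) + (43/243 - 1*(-53)) = (-121 - 217) + (43*(1/243) + 53) = -338 + (43/243 + 53) = -338 + 12922/243 = -69212/243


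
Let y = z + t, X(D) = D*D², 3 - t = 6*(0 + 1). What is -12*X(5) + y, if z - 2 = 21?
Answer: -1480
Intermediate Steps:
t = -3 (t = 3 - 6*(0 + 1) = 3 - 6 = -3)
z = 23 (z = 2 + 21 = 23)
X(D) = D³
y = 20 (y = 23 - 3 = 20)
-12*X(5) + y = -12*5³ + 20 = -12*125 + 20 = -1500 + 20 = -1480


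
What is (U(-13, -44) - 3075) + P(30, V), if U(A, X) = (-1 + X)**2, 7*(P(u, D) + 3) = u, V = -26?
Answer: -7341/7 ≈ -1048.7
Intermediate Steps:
P(u, D) = -3 + u/7
(U(-13, -44) - 3075) + P(30, V) = ((-1 - 44)**2 - 3075) + (-3 + (1/7)*30) = ((-45)**2 - 3075) + (-3 + 30/7) = (2025 - 3075) + 9/7 = -1050 + 9/7 = -7341/7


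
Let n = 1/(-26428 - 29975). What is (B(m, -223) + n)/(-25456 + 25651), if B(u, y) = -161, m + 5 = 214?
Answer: -9080884/10998585 ≈ -0.82564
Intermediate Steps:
m = 209 (m = -5 + 214 = 209)
n = -1/56403 (n = 1/(-56403) = -1/56403 ≈ -1.7730e-5)
(B(m, -223) + n)/(-25456 + 25651) = (-161 - 1/56403)/(-25456 + 25651) = -9080884/56403/195 = -9080884/56403*1/195 = -9080884/10998585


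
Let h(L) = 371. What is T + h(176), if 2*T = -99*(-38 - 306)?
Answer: 17399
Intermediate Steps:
T = 17028 (T = (-99*(-38 - 306))/2 = (-99*(-344))/2 = (½)*34056 = 17028)
T + h(176) = 17028 + 371 = 17399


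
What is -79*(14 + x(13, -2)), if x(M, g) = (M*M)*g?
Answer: 25596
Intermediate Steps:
x(M, g) = g*M² (x(M, g) = M²*g = g*M²)
-79*(14 + x(13, -2)) = -79*(14 - 2*13²) = -79*(14 - 2*169) = -79*(14 - 338) = -79*(-324) = 25596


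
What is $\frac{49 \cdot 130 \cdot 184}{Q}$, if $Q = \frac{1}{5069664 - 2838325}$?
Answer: $2615307815120$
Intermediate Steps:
$Q = \frac{1}{2231339} \approx 4.4816 \cdot 10^{-7}$
$\frac{49 \cdot 130 \cdot 184}{Q} = 49 \cdot 130 \cdot 184 \frac{1}{\frac{1}{2231339}} = 6370 \cdot 184 \cdot 2231339 = 1172080 \cdot 2231339 = 2615307815120$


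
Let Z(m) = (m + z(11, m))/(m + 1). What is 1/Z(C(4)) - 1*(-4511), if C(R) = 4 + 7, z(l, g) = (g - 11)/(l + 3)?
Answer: 49633/11 ≈ 4512.1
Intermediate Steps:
z(l, g) = (-11 + g)/(3 + l)
C(R) = 11
Z(m) = (-11/14 + 15*m/14)/(1 + m) (Z(m) = (m + (-11 + m)/(3 + 11))/(m + 1) = (m + (-11 + m)/14)/(1 + m) = (m + (-11/14 + m/14))/(1 + m) = (-11/14 + 15*m/14)/(1 + m))
1/Z(C(4)) - 1*(-4511) = 1/((-11 + 15*11)/(14*(1 + 11))) - 1*(-4511) = 1/((1/14)*(-11 + 165)/12) + 4511 = 1/((1/14)*(1/12)*154) + 4511 = 1/(11/12) + 4511 = 12/11 + 4511 = 49633/11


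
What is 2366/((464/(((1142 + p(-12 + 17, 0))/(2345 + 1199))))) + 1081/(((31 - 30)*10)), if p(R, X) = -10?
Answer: 112774801/1027760 ≈ 109.73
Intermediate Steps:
2366/((464/(((1142 + p(-12 + 17, 0))/(2345 + 1199))))) + 1081/(((31 - 30)*10)) = 2366/((464/(((1142 - 10)/(2345 + 1199))))) + 1081/(((31 - 30)*10)) = 2366/((464/((1132/3544)))) + 1081/((1*10)) = 2366/((464/((1132*(1/3544))))) + 1081/10 = 2366/((464/(283/886))) + 1081*(⅒) = 2366/((464*(886/283))) + 1081/10 = 2366/(411104/283) + 1081/10 = 2366*(283/411104) + 1081/10 = 334789/205552 + 1081/10 = 112774801/1027760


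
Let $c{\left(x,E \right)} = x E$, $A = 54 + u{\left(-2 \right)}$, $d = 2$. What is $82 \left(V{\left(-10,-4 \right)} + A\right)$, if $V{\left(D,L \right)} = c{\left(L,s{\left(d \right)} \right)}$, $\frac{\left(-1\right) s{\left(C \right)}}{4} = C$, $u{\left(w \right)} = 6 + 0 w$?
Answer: $7544$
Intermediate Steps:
$u{\left(w \right)} = 6$ ($u{\left(w \right)} = 6 + 0 = 6$)
$s{\left(C \right)} = - 4 C$
$A = 60$ ($A = 54 + 6 = 60$)
$c{\left(x,E \right)} = E x$
$V{\left(D,L \right)} = - 8 L$ ($V{\left(D,L \right)} = \left(-4\right) 2 L = - 8 L$)
$82 \left(V{\left(-10,-4 \right)} + A\right) = 82 \left(\left(-8\right) \left(-4\right) + 60\right) = 82 \left(32 + 60\right) = 82 \cdot 92 = 7544$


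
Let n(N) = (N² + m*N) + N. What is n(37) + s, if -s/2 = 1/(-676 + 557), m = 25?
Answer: 277391/119 ≈ 2331.0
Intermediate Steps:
s = 2/119 (s = -2/(-676 + 557) = -2/(-119) = -2*(-1/119) = 2/119 ≈ 0.016807)
n(N) = N² + 26*N (n(N) = (N² + 25*N) + N = N² + 26*N)
n(37) + s = 37*(26 + 37) + 2/119 = 37*63 + 2/119 = 2331 + 2/119 = 277391/119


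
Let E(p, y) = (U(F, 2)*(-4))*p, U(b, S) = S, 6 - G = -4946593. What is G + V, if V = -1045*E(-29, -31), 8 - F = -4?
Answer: 4704159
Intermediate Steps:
F = 12 (F = 8 - 1*(-4) = 8 + 4 = 12)
G = 4946599 (G = 6 - 1*(-4946593) = 6 + 4946593 = 4946599)
E(p, y) = -8*p (E(p, y) = (2*(-4))*p = -8*p)
V = -242440 (V = -(-8360)*(-29) = -1045*232 = -242440)
G + V = 4946599 - 242440 = 4704159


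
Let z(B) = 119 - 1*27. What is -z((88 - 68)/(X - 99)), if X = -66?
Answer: -92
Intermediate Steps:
z(B) = 92 (z(B) = 119 - 27 = 92)
-z((88 - 68)/(X - 99)) = -1*92 = -92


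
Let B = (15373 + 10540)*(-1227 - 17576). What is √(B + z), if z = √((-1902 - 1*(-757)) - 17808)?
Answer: √(-487242139 + I*√18953) ≈ 0.e-3 + 22074.0*I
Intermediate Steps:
B = -487242139 (B = 25913*(-18803) = -487242139)
z = I*√18953 (z = √((-1902 + 757) - 17808) = √(-1145 - 17808) = √(-18953) = I*√18953 ≈ 137.67*I)
√(B + z) = √(-487242139 + I*√18953)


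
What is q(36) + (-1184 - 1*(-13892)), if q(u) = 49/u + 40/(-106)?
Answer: 24248741/1908 ≈ 12709.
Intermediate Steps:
q(u) = -20/53 + 49/u (q(u) = 49/u + 40*(-1/106) = 49/u - 20/53 = -20/53 + 49/u)
q(36) + (-1184 - 1*(-13892)) = (-20/53 + 49/36) + (-1184 - 1*(-13892)) = (-20/53 + 49*(1/36)) + (-1184 + 13892) = (-20/53 + 49/36) + 12708 = 1877/1908 + 12708 = 24248741/1908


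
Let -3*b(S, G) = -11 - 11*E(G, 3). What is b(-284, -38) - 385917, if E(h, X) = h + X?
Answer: -1158125/3 ≈ -3.8604e+5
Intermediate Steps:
E(h, X) = X + h
b(S, G) = 44/3 + 11*G/3 (b(S, G) = -(-11 - 11*(3 + G))/3 = -(-11 + (-33 - 11*G))/3 = -(-44 - 11*G)/3 = 44/3 + 11*G/3)
b(-284, -38) - 385917 = (44/3 + (11/3)*(-38)) - 385917 = (44/3 - 418/3) - 385917 = -374/3 - 385917 = -1158125/3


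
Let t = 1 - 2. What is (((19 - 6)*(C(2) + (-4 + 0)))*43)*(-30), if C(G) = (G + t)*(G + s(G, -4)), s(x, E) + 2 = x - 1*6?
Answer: 134160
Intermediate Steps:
s(x, E) = -8 + x (s(x, E) = -2 + (x - 1*6) = -2 + (x - 6) = -2 + (-6 + x) = -8 + x)
t = -1
C(G) = (-1 + G)*(-8 + 2*G) (C(G) = (G - 1)*(G + (-8 + G)) = (-1 + G)*(-8 + 2*G))
(((19 - 6)*(C(2) + (-4 + 0)))*43)*(-30) = (((19 - 6)*((8 - 10*2 + 2*2²) + (-4 + 0)))*43)*(-30) = ((13*((8 - 20 + 2*4) - 4))*43)*(-30) = ((13*((8 - 20 + 8) - 4))*43)*(-30) = ((13*(-4 - 4))*43)*(-30) = ((13*(-8))*43)*(-30) = -104*43*(-30) = -4472*(-30) = 134160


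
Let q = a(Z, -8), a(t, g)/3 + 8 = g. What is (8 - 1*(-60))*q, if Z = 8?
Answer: -3264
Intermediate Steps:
a(t, g) = -24 + 3*g
q = -48 (q = -24 + 3*(-8) = -24 - 24 = -48)
(8 - 1*(-60))*q = (8 - 1*(-60))*(-48) = (8 + 60)*(-48) = 68*(-48) = -3264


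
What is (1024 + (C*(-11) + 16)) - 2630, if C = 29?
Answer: -1909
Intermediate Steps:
(1024 + (C*(-11) + 16)) - 2630 = (1024 + (29*(-11) + 16)) - 2630 = (1024 + (-319 + 16)) - 2630 = (1024 - 303) - 2630 = 721 - 2630 = -1909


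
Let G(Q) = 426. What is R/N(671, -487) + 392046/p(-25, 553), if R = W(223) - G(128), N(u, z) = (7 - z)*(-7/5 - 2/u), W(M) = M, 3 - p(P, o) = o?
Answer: -455616756059/639445950 ≈ -712.52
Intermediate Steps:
p(P, o) = 3 - o
N(u, z) = (7 - z)*(-7/5 - 2/u) (N(u, z) = (7 - z)*(-7*⅕ - 2/u) = (7 - z)*(-7/5 - 2/u))
R = -203 (R = 223 - 1*426 = 223 - 426 = -203)
R/N(671, -487) + 392046/p(-25, 553) = -203*3355/(-70 + 10*(-487) + 7*671*(-7 - 487)) + 392046/(3 - 1*553) = -203*3355/(-70 - 4870 + 7*671*(-494)) + 392046/(3 - 553) = -203*3355/(-70 - 4870 - 2320318) + 392046/(-550) = -203/((⅕)*(1/671)*(-2325258)) + 392046*(-1/550) = -203/(-2325258/3355) - 196023/275 = -203*(-3355/2325258) - 196023/275 = 681065/2325258 - 196023/275 = -455616756059/639445950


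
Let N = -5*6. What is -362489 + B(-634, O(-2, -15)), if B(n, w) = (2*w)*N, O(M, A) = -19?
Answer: -361349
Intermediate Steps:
N = -30
B(n, w) = -60*w (B(n, w) = (2*w)*(-30) = -60*w)
-362489 + B(-634, O(-2, -15)) = -362489 - 60*(-19) = -362489 + 1140 = -361349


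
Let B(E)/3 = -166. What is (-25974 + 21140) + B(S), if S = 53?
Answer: -5332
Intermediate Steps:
B(E) = -498 (B(E) = 3*(-166) = -498)
(-25974 + 21140) + B(S) = (-25974 + 21140) - 498 = -4834 - 498 = -5332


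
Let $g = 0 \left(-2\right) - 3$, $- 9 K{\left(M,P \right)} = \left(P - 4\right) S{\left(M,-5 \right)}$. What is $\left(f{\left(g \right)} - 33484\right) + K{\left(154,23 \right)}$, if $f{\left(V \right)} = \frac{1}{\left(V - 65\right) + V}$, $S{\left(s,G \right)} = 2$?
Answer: $- \frac{21398983}{639} \approx -33488.0$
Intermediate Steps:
$K{\left(M,P \right)} = \frac{8}{9} - \frac{2 P}{9}$ ($K{\left(M,P \right)} = - \frac{\left(P - 4\right) 2}{9} = - \frac{\left(-4 + P\right) 2}{9} = - \frac{-8 + 2 P}{9} = \frac{8}{9} - \frac{2 P}{9}$)
$g = -3$ ($g = 0 - 3 = -3$)
$f{\left(V \right)} = \frac{1}{-65 + 2 V}$ ($f{\left(V \right)} = \frac{1}{\left(-65 + V\right) + V} = \frac{1}{-65 + 2 V}$)
$\left(f{\left(g \right)} - 33484\right) + K{\left(154,23 \right)} = \left(\frac{1}{-65 + 2 \left(-3\right)} - 33484\right) + \left(\frac{8}{9} - \frac{46}{9}\right) = \left(\frac{1}{-65 - 6} - 33484\right) + \left(\frac{8}{9} - \frac{46}{9}\right) = \left(\frac{1}{-71} - 33484\right) - \frac{38}{9} = \left(- \frac{1}{71} - 33484\right) - \frac{38}{9} = - \frac{2377365}{71} - \frac{38}{9} = - \frac{21398983}{639}$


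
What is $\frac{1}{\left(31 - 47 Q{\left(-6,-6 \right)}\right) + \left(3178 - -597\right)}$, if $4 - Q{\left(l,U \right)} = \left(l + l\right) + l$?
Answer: $\frac{1}{2772} \approx 0.00036075$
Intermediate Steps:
$Q{\left(l,U \right)} = 4 - 3 l$ ($Q{\left(l,U \right)} = 4 - \left(\left(l + l\right) + l\right) = 4 - \left(2 l + l\right) = 4 - 3 l$)
$\frac{1}{\left(31 - 47 Q{\left(-6,-6 \right)}\right) + \left(3178 - -597\right)} = \frac{1}{\left(31 - 47 \left(4 - -18\right)\right) + \left(3178 - -597\right)} = \frac{1}{\left(31 - 47 \left(4 + 18\right)\right) + \left(3178 + 597\right)} = \frac{1}{\left(31 - 1034\right) + 3775} = \frac{1}{-1003 + 3775} = \frac{1}{2772}$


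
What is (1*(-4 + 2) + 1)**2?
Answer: 1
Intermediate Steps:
(1*(-4 + 2) + 1)**2 = (1*(-2) + 1)**2 = (-2 + 1)**2 = (-1)**2 = 1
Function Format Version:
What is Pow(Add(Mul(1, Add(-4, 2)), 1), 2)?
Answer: 1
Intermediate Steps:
Pow(Add(Mul(1, Add(-4, 2)), 1), 2) = Pow(Add(Mul(1, -2), 1), 2) = Pow(Add(-2, 1), 2) = Pow(-1, 2) = 1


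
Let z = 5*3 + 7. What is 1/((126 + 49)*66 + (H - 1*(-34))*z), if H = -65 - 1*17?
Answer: 1/10494 ≈ 9.5293e-5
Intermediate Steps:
H = -82 (H = -65 - 17 = -82)
z = 22 (z = 15 + 7 = 22)
1/((126 + 49)*66 + (H - 1*(-34))*z) = 1/((126 + 49)*66 + (-82 - 1*(-34))*22) = 1/(175*66 + (-82 + 34)*22) = 1/(11550 - 48*22) = 1/(11550 - 1056) = 1/10494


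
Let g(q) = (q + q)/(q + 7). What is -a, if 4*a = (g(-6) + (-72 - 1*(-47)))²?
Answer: -1369/4 ≈ -342.25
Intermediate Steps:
g(q) = 2*q/(7 + q) (g(q) = (2*q)/(7 + q) = 2*q/(7 + q))
a = 1369/4 (a = (2*(-6)/(7 - 6) + (-72 - 1*(-47)))²/4 = (2*(-6)/1 + (-72 + 47))²/4 = (2*(-6)*1 - 25)²/4 = (-12 - 25)²/4 = (¼)*(-37)² = (¼)*1369 = 1369/4 ≈ 342.25)
-a = -1*1369/4 = -1369/4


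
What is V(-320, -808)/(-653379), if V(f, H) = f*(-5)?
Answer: -1600/653379 ≈ -0.0024488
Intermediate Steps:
V(f, H) = -5*f
V(-320, -808)/(-653379) = -5*(-320)/(-653379) = 1600*(-1/653379) = -1600/653379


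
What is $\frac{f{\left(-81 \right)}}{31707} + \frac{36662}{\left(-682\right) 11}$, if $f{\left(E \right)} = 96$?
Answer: $- \frac{193620307}{39644319} \approx -4.8839$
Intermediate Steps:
$\frac{f{\left(-81 \right)}}{31707} + \frac{36662}{\left(-682\right) 11} = \frac{96}{31707} + \frac{36662}{\left(-682\right) 11} = 96 \cdot \frac{1}{31707} + \frac{36662}{-7502} = \frac{32}{10569} + 36662 \left(- \frac{1}{7502}\right) = \frac{32}{10569} - \frac{18331}{3751} = - \frac{193620307}{39644319}$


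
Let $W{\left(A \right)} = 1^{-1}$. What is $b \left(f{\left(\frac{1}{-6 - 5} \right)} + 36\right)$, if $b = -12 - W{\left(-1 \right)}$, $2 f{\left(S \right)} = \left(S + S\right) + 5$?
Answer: $- \frac{10985}{22} \approx -499.32$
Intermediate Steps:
$W{\left(A \right)} = 1$
$f{\left(S \right)} = \frac{5}{2} + S$ ($f{\left(S \right)} = \frac{\left(S + S\right) + 5}{2} = \frac{2 S + 5}{2} = \frac{5 + 2 S}{2} = \frac{5}{2} + S$)
$b = -13$ ($b = -12 - 1 = -13$)
$b \left(f{\left(\frac{1}{-6 - 5} \right)} + 36\right) = - 13 \left(\left(\frac{5}{2} + \frac{1}{-6 - 5}\right) + 36\right) = - 13 \left(\left(\frac{5}{2} + \frac{1}{-11}\right) + 36\right) = - 13 \left(\left(\frac{5}{2} - \frac{1}{11}\right) + 36\right) = - 13 \left(\frac{53}{22} + 36\right) = \left(-13\right) \frac{845}{22} = - \frac{10985}{22}$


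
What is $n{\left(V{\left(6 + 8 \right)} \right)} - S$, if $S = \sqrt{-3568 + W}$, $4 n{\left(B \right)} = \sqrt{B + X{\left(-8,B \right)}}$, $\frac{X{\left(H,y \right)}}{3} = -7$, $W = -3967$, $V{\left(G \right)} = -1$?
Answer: $i \left(- \sqrt{7535} + \frac{\sqrt{22}}{4}\right) \approx - 85.632 i$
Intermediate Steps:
$X{\left(H,y \right)} = -21$ ($X{\left(H,y \right)} = 3 \left(-7\right) = -21$)
$n{\left(B \right)} = \frac{\sqrt{-21 + B}}{4}$ ($n{\left(B \right)} = \frac{\sqrt{B - 21}}{4} = \frac{\sqrt{-21 + B}}{4}$)
$S = i \sqrt{7535}$ ($S = \sqrt{-3568 - 3967} = \sqrt{-7535} = i \sqrt{7535} \approx 86.804 i$)
$n{\left(V{\left(6 + 8 \right)} \right)} - S = \frac{\sqrt{-21 - 1}}{4} - i \sqrt{7535} = \frac{\sqrt{-22}}{4} - i \sqrt{7535} = \frac{i \sqrt{22}}{4} - i \sqrt{7535} = - i \sqrt{7535} + \frac{i \sqrt{22}}{4}$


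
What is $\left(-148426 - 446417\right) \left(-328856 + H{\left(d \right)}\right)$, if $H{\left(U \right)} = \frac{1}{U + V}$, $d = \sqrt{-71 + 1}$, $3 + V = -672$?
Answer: $\frac{17828400693487317}{91139} + \frac{594843 i \sqrt{70}}{455695} \approx 1.9562 \cdot 10^{11} + 10.921 i$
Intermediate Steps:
$V = -675$ ($V = -3 - 672 = -675$)
$d = i \sqrt{70}$ ($d = \sqrt{-70} = i \sqrt{70} \approx 8.3666 i$)
$H{\left(U \right)} = \frac{1}{-675 + U}$ ($H{\left(U \right)} = \frac{1}{U - 675} = \frac{1}{-675 + U}$)
$\left(-148426 - 446417\right) \left(-328856 + H{\left(d \right)}\right) = \left(-148426 - 446417\right) \left(-328856 + \frac{1}{-675 + i \sqrt{70}}\right) = - 594843 \left(-328856 + \frac{1}{-675 + i \sqrt{70}}\right) = 195617689608 - \frac{594843}{-675 + i \sqrt{70}}$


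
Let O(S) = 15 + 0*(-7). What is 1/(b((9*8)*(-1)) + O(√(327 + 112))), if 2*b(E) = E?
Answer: -1/21 ≈ -0.047619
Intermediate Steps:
O(S) = 15 (O(S) = 15 + 0 = 15)
b(E) = E/2
1/(b((9*8)*(-1)) + O(√(327 + 112))) = 1/(((9*8)*(-1))/2 + 15) = 1/((72*(-1))/2 + 15) = 1/((½)*(-72) + 15) = 1/(-36 + 15) = 1/(-21) = -1/21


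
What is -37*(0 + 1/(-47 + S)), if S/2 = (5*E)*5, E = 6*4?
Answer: -37/1153 ≈ -0.032090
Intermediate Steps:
E = 24
S = 1200 (S = 2*((5*24)*5) = 2*(120*5) = 2*600 = 1200)
-37*(0 + 1/(-47 + S)) = -37*(0 + 1/(-47 + 1200)) = -37*(0 + 1/1153) = -37*1/1153 = -37/1153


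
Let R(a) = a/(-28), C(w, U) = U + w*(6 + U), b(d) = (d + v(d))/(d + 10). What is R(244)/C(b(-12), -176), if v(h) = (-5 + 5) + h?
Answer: 61/15512 ≈ 0.0039324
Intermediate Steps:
v(h) = h (v(h) = 0 + h = h)
b(d) = 2*d/(10 + d) (b(d) = (d + d)/(d + 10) = (2*d)/(10 + d) = 2*d/(10 + d))
R(a) = -a/28 (R(a) = a*(-1/28) = -a/28)
R(244)/C(b(-12), -176) = (-1/28*244)/(-176 + 6*(2*(-12)/(10 - 12)) - 352*(-12)/(10 - 12)) = -61/(7*(-176 + 6*(2*(-12)/(-2)) - 352*(-12)/(-2))) = -61/(7*(-176 + 6*(2*(-12)*(-1/2)) - 352*(-12)*(-1)/2)) = -61/(7*(-176 + 6*12 - 176*12)) = -61/(7*(-176 + 72 - 2112)) = -61/7/(-2216) = -61/7*(-1/2216) = 61/15512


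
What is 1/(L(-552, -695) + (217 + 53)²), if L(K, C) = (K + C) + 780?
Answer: 1/72433 ≈ 1.3806e-5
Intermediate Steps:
L(K, C) = 780 + C + K (L(K, C) = (C + K) + 780 = 780 + C + K)
1/(L(-552, -695) + (217 + 53)²) = 1/((780 - 695 - 552) + (217 + 53)²) = 1/(-467 + 270²) = 1/(-467 + 72900) = 1/72433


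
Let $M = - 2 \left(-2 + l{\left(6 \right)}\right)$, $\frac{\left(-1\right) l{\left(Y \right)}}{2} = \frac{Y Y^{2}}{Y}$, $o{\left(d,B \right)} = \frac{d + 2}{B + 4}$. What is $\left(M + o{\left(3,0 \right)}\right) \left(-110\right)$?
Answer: $- \frac{32835}{2} \approx -16418.0$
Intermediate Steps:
$o{\left(d,B \right)} = \frac{2 + d}{4 + B}$
$l{\left(Y \right)} = - 2 Y^{2}$ ($l{\left(Y \right)} = - 2 \frac{Y Y^{2}}{Y} = - 2 \frac{Y^{3}}{Y} = - 2 Y^{2}$)
$M = 148$ ($M = - 2 \left(-2 - 2 \cdot 6^{2}\right) = - 2 \left(-2 - 72\right) = \left(-2\right) \left(-74\right) = 148$)
$\left(M + o{\left(3,0 \right)}\right) \left(-110\right) = \left(148 + \frac{2 + 3}{4 + 0}\right) \left(-110\right) = \left(148 + \frac{1}{4} \cdot 5\right) \left(-110\right) = \left(148 + \frac{5}{4}\right) \left(-110\right) = \frac{597}{4} \left(-110\right) = - \frac{32835}{2}$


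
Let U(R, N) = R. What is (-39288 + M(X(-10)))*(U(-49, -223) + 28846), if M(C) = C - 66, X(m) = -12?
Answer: -1133622702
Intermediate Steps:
M(C) = -66 + C
(-39288 + M(X(-10)))*(U(-49, -223) + 28846) = (-39288 + (-66 - 12))*(-49 + 28846) = (-39288 - 78)*28797 = -39366*28797 = -1133622702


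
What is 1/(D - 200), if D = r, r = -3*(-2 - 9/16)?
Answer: -16/3077 ≈ -0.0051999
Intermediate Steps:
r = 123/16 (r = -3*(-2 - 9*1/16) = -3*(-2 - 9/16) = -3*(-41/16) = 123/16 ≈ 7.6875)
D = 123/16 ≈ 7.6875
1/(D - 200) = 1/(123/16 - 200) = 1/(-3077/16) = -16/3077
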